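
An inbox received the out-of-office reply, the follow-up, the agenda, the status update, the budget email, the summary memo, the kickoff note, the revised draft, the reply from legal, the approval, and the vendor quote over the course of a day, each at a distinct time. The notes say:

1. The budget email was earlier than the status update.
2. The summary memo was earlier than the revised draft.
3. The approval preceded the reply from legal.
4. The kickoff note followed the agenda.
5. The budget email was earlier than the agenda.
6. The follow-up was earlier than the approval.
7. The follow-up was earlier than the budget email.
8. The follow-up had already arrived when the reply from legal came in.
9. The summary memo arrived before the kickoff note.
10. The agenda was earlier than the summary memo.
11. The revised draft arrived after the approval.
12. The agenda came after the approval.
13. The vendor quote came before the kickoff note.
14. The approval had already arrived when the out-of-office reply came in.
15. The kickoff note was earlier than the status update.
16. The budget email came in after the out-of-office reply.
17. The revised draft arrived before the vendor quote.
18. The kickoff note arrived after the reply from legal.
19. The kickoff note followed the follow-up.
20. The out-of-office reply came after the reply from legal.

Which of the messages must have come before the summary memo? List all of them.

the agenda, the approval, the budget email, the follow-up, the out-of-office reply, the reply from legal

Directly stated before the summary memo: the agenda.
The approval reaches the summary memo via the approval → the agenda → the summary memo.
The budget email reaches the summary memo via the budget email → the agenda → the summary memo.
The follow-up reaches the summary memo via the follow-up → the approval → the agenda → the summary memo.
Likewise the out-of-office reply and the reply from legal each reach the summary memo by chaining the stated constraints.
No chain forces the status update (or any of the others) ahead of the summary memo.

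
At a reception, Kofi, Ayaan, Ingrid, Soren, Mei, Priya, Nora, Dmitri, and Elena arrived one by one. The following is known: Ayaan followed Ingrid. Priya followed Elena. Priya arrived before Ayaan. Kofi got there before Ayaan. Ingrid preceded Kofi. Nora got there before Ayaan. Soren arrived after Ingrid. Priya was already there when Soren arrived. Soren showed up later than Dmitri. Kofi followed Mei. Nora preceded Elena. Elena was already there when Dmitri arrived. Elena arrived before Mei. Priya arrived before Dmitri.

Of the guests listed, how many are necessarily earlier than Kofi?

Directly stated before Kofi: Ingrid and Mei.
Elena reaches Kofi via Elena → Mei → Kofi.
Nora reaches Kofi via Nora → Elena → Mei → Kofi.
That's Elena, Ingrid, Mei, and Nora — 4 in all.

4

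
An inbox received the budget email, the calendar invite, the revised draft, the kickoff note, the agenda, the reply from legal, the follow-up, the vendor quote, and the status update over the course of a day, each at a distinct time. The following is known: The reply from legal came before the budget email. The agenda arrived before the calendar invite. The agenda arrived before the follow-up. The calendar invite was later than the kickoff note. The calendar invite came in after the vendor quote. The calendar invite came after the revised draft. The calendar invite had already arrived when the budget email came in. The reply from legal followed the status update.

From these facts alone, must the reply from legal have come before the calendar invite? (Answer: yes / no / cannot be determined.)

cannot be determined

No chain of stated constraints runs from the reply from legal to the calendar invite, and none runs from the calendar invite to the reply from legal either.
So the relative order of the reply from legal and the calendar invite is not fixed by the given facts.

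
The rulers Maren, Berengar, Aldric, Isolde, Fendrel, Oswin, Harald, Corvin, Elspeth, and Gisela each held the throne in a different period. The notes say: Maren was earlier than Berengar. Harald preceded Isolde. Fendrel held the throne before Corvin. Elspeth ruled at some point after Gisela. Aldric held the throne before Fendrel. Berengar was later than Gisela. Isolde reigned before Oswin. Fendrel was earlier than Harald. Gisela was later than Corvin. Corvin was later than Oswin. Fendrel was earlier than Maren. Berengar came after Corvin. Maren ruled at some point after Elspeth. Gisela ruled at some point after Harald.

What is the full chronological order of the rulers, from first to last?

The constraints fix every adjacent pair, so only one ordering works:
Aldric → Fendrel → Harald → Isolde → Oswin → Corvin → Gisela → Elspeth → Maren → Berengar.

Aldric, Fendrel, Harald, Isolde, Oswin, Corvin, Gisela, Elspeth, Maren, Berengar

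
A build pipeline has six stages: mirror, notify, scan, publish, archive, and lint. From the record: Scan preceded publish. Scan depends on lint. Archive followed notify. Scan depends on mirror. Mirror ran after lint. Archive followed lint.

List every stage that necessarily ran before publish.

Directly stated before publish: scan.
Lint reaches publish via lint → scan → publish.
Mirror reaches publish via mirror → scan → publish.
No chain forces notify (or any of the others) ahead of publish.

lint, mirror, scan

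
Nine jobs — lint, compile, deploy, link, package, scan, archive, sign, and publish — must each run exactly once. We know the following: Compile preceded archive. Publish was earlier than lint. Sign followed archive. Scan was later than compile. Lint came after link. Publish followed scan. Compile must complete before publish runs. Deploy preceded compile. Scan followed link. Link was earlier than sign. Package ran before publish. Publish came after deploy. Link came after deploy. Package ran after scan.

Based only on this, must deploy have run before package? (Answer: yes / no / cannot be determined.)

yes

Chain the constraints: deploy → link → scan → package. Each link is directly stated, so deploy comes before package.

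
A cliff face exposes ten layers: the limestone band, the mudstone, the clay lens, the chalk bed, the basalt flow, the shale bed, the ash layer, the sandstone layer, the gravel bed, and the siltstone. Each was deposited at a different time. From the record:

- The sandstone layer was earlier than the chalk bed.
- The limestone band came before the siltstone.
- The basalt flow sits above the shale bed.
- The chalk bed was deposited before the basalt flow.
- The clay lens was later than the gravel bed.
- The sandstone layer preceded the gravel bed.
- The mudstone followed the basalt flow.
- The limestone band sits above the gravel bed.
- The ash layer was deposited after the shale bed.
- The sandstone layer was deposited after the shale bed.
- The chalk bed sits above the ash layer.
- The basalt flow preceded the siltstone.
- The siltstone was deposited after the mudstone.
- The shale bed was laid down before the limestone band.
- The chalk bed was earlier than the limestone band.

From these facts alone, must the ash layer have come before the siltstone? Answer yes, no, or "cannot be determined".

yes

Chain the constraints: the ash layer → the chalk bed → the limestone band → the siltstone. Each link is directly stated, so the ash layer comes before the siltstone.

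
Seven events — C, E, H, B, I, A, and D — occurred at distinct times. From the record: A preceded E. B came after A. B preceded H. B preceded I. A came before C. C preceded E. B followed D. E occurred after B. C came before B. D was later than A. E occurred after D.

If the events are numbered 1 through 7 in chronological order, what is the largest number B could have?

4

B must come before E, H, and I — 3 events forced after it.
Everything else can be placed before B in some valid order, so B can sit as late as position 7 − 3 = 4.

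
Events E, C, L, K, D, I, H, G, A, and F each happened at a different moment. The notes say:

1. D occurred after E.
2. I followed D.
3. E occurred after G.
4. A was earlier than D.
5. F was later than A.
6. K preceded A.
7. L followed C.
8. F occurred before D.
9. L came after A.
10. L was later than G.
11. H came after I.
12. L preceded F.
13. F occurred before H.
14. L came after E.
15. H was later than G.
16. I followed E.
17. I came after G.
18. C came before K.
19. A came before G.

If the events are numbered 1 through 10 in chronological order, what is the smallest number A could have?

C and K must both come before A — 2 forced predecessors.
Nothing else is forced ahead of A, so its earliest slot is position 2 + 1 = 3.

3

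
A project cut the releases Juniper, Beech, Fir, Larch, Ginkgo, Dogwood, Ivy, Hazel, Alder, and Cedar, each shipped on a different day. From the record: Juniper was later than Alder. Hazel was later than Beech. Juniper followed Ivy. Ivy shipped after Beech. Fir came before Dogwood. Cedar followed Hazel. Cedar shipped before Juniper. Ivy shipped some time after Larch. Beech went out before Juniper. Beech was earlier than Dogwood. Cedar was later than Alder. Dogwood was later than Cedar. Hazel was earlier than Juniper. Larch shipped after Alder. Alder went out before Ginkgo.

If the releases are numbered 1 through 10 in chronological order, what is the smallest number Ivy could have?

4

Alder, Beech, and Larch must all come before Ivy — 3 forced predecessors.
Nothing else is forced ahead of Ivy, so its earliest slot is position 3 + 1 = 4.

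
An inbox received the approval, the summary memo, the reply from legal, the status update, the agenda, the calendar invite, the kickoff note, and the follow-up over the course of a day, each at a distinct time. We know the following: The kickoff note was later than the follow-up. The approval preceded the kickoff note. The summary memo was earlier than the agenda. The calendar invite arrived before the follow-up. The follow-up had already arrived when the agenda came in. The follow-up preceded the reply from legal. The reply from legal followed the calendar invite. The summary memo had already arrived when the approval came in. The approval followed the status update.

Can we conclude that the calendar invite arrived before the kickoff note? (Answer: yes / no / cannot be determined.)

Chain the constraints: the calendar invite → the follow-up → the kickoff note. Each link is directly stated, so the calendar invite comes before the kickoff note.

yes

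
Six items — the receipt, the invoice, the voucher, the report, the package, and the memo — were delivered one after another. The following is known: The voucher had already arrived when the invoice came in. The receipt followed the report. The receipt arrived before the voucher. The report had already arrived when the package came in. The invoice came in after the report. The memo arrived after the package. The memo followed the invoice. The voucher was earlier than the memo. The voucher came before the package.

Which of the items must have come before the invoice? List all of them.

the receipt, the report, the voucher

Directly stated before the invoice: the report and the voucher.
The receipt reaches the invoice via the receipt → the voucher → the invoice.
No chain forces the package (or any of the others) ahead of the invoice.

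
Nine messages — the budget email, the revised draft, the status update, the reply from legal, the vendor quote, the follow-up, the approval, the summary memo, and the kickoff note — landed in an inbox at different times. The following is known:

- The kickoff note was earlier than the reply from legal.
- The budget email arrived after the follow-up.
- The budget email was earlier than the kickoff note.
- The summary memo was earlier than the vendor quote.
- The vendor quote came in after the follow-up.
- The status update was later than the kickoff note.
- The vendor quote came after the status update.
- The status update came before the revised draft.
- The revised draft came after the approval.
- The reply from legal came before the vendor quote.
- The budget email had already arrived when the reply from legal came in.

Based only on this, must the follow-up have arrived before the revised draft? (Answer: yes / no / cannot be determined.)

yes

Chain the constraints: the follow-up → the budget email → the kickoff note → the status update → the revised draft. Each link is directly stated, so the follow-up comes before the revised draft.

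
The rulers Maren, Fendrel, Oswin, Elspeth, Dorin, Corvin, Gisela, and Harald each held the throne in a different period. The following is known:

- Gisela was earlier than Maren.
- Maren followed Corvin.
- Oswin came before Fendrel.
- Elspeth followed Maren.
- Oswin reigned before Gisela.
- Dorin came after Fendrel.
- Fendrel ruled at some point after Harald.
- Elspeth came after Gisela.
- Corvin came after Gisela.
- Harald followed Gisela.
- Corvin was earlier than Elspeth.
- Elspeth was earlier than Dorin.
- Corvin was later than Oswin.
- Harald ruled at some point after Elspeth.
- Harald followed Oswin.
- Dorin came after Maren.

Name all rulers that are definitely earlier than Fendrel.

Corvin, Elspeth, Gisela, Harald, Maren, Oswin

Directly stated before Fendrel: Harald and Oswin.
Corvin reaches Fendrel via Corvin → Elspeth → Harald → Fendrel.
Elspeth reaches Fendrel via Elspeth → Harald → Fendrel.
Gisela reaches Fendrel via Gisela → Harald → Fendrel.
Likewise Maren reaches Fendrel by chaining the stated constraints.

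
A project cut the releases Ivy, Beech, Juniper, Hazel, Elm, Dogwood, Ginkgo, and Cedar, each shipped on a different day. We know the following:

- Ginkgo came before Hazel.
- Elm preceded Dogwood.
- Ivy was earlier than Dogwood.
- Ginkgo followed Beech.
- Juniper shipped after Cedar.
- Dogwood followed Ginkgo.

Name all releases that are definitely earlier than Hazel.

Beech, Ginkgo

Directly stated before Hazel: Ginkgo.
Beech reaches Hazel via Beech → Ginkgo → Hazel.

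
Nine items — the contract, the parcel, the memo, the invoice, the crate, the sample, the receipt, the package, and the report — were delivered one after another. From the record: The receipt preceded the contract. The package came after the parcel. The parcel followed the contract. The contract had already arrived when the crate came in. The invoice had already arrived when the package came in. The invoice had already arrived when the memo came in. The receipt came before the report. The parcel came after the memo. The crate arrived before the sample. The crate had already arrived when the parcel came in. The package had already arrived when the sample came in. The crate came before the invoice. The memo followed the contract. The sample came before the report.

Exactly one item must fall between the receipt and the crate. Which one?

the contract

Tracing the constraints gives the receipt → the contract → the crate, so the contract sits after the receipt and before the crate.
No other item is forced both after the receipt and before the crate.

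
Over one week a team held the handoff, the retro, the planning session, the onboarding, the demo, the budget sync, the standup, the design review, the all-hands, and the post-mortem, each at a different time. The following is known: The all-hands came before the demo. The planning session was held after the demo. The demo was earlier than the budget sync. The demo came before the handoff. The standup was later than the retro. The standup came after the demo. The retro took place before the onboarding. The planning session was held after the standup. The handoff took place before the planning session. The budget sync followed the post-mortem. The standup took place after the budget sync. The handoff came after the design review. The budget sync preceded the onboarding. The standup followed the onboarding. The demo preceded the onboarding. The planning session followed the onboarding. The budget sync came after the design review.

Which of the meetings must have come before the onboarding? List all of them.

the all-hands, the budget sync, the demo, the design review, the post-mortem, the retro

Directly stated before the onboarding: the budget sync, the demo, and the retro.
The all-hands reaches the onboarding via the all-hands → the demo → the onboarding.
The design review reaches the onboarding via the design review → the budget sync → the onboarding.
The post-mortem reaches the onboarding via the post-mortem → the budget sync → the onboarding.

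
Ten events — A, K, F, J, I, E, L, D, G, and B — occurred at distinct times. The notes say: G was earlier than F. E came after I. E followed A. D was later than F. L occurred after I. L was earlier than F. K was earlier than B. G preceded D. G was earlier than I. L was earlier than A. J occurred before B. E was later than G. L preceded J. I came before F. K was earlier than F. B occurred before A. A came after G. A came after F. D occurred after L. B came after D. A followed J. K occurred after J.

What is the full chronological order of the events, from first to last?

The constraints fix every adjacent pair, so only one ordering works:
G → I → L → J → K → F → D → B → A → E.

G, I, L, J, K, F, D, B, A, E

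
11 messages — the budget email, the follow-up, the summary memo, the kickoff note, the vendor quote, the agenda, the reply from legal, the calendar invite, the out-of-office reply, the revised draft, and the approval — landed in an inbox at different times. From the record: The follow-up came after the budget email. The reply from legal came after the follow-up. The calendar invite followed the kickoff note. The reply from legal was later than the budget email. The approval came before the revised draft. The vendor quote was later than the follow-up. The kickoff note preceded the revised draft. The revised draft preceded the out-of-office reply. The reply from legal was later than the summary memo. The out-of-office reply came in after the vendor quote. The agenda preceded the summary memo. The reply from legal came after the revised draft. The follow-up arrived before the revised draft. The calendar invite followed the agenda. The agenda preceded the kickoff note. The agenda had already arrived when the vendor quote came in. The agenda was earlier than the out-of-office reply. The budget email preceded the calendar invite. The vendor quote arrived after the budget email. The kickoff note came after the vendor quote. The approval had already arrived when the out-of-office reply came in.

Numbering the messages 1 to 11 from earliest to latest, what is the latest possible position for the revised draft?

9

The revised draft must come before the out-of-office reply and the reply from legal — 2 messages forced after it.
Everything else can be placed before the revised draft in some valid order, so the revised draft can sit as late as position 11 − 2 = 9.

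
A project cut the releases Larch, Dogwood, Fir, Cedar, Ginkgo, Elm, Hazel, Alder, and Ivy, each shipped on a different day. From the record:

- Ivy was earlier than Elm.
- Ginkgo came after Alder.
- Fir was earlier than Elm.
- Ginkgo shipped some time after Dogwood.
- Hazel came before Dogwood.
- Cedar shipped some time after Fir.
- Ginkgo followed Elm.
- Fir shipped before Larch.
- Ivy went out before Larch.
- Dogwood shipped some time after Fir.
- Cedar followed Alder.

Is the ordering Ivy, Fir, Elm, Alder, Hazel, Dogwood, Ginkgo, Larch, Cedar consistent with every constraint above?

Check each stated constraint against the proposed order — e.g. Ivy is ahead of Larch; Fir is ahead of Cedar. Every pair is in the required order; nothing is violated.

yes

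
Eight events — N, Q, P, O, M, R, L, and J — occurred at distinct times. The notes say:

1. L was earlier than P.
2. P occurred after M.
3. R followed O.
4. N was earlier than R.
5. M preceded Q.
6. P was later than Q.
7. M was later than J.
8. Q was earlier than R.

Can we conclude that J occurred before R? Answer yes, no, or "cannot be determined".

yes

Chain the constraints: J → M → Q → R. Each link is directly stated, so J comes before R.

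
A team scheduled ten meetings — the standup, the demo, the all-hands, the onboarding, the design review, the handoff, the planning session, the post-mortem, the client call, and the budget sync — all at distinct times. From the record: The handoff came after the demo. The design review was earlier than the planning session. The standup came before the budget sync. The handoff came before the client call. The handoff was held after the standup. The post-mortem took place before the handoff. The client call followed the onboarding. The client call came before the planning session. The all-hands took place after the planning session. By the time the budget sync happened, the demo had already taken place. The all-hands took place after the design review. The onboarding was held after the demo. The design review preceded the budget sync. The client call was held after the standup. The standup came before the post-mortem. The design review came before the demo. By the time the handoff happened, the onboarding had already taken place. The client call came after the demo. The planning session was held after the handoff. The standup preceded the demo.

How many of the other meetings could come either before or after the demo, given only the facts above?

1

Forced before the demo: the design review and the standup; forced after the demo: the all-hands, the budget sync, the client call, the handoff, the onboarding, and the planning session.
That leaves the post-mortem with no forced order relative to the demo — 1.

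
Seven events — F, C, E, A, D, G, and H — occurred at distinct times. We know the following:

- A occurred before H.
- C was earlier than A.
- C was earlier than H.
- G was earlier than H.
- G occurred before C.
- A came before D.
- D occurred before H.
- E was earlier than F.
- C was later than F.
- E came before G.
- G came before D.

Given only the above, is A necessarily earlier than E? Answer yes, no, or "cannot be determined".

Tracing the constraints gives E → G → C → A, so E must come before A.
That means A cannot be before E.

no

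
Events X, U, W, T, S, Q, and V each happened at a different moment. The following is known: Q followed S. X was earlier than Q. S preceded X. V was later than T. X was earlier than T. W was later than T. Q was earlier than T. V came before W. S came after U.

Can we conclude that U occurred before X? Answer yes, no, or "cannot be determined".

yes

Chain the constraints: U → S → X. Each link is directly stated, so U comes before X.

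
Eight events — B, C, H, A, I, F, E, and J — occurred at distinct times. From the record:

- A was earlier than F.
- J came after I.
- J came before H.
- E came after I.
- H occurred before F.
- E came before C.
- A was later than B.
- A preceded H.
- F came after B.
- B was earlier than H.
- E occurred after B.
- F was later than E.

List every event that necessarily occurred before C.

Directly stated before C: E.
B reaches C via B → E → C.
I reaches C via I → E → C.

B, E, I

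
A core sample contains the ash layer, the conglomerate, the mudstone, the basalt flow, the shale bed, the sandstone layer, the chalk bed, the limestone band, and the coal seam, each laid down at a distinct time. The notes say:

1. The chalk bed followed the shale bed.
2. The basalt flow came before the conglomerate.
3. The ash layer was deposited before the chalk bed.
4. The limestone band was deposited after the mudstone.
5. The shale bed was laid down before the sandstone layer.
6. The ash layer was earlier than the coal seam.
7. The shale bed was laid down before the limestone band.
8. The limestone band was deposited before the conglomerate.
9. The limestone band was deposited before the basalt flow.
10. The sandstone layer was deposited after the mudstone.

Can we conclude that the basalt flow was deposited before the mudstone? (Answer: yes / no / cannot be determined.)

Tracing the constraints gives the mudstone → the limestone band → the basalt flow, so the mudstone must come before the basalt flow.
That means the basalt flow cannot be before the mudstone.

no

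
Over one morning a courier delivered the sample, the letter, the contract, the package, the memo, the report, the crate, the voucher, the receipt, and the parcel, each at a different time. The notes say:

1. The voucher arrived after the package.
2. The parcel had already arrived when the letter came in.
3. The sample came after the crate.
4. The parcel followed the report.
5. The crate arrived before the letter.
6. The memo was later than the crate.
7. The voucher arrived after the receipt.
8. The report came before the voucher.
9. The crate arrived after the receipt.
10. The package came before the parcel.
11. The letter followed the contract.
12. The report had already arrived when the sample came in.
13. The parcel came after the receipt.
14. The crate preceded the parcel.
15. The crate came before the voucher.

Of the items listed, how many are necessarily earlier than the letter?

Directly stated before the letter: the contract, the crate, and the parcel.
The package reaches the letter via the package → the parcel → the letter.
The receipt reaches the letter via the receipt → the crate → the letter.
The report reaches the letter via the report → the parcel → the letter.
No chain forces the memo (or any of the others) ahead of the letter.
That's the contract, the crate, the package, the parcel, the receipt, and the report — 6 in all.

6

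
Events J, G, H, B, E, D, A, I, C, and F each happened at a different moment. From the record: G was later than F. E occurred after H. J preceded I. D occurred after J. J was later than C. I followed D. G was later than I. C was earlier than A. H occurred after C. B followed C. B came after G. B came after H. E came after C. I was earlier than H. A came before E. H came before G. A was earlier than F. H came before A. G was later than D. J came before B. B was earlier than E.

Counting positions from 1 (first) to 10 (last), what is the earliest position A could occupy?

C, D, H, I, and J must all come before A — 5 forced predecessors.
Nothing else is forced ahead of A, so its earliest slot is position 5 + 1 = 6.

6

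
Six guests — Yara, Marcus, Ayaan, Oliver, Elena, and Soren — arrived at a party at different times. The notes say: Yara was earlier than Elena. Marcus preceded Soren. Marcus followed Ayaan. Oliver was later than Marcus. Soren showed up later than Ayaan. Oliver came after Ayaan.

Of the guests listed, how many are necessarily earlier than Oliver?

2

Directly stated before Oliver: Ayaan and Marcus.
No chain forces Yara (or any of the others) ahead of Oliver.
That's Ayaan and Marcus — 2 in all.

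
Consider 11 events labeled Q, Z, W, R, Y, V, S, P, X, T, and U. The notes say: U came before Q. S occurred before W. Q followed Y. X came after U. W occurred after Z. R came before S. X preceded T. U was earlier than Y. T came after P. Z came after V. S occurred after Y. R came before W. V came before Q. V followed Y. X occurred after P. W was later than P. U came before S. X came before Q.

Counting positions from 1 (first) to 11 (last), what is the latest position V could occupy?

8

V must come before Q, W, and Z — 3 events forced after it.
Everything else can be placed before V in some valid order, so V can sit as late as position 11 − 3 = 8.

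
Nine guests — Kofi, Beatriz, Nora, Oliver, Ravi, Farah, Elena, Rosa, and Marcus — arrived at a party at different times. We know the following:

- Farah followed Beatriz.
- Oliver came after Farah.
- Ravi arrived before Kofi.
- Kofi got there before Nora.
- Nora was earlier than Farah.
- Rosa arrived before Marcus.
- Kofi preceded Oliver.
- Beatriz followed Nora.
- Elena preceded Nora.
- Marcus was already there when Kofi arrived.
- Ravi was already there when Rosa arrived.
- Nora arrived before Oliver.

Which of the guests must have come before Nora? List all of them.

Directly stated before Nora: Elena and Kofi.
Marcus reaches Nora via Marcus → Kofi → Nora.
Ravi reaches Nora via Ravi → Kofi → Nora.
Rosa reaches Nora via Rosa → Marcus → Kofi → Nora.
No chain forces Beatriz (or any of the others) ahead of Nora.

Elena, Kofi, Marcus, Ravi, Rosa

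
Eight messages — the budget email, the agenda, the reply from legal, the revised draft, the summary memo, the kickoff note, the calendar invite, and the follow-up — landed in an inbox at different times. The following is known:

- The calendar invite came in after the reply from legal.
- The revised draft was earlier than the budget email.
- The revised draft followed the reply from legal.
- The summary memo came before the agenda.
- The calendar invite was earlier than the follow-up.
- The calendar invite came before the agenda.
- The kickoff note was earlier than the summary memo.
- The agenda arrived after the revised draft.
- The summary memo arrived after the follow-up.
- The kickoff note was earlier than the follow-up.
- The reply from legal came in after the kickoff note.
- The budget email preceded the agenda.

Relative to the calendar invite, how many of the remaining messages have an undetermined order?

Forced before the calendar invite: the kickoff note and the reply from legal; forced after the calendar invite: the agenda, the follow-up, and the summary memo.
That leaves the budget email and the revised draft with no forced order relative to the calendar invite — 2.

2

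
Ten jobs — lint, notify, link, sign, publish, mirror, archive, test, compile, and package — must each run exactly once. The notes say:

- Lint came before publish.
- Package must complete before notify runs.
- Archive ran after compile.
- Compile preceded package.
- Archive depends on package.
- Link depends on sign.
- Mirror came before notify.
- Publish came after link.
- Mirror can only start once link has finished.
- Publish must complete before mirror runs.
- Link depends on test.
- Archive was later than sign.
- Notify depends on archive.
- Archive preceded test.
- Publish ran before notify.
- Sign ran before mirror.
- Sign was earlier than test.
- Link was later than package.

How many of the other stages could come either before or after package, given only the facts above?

Forced before package: compile; forced after package: archive, link, mirror, notify, publish, and test.
That leaves lint and sign with no forced order relative to package — 2.

2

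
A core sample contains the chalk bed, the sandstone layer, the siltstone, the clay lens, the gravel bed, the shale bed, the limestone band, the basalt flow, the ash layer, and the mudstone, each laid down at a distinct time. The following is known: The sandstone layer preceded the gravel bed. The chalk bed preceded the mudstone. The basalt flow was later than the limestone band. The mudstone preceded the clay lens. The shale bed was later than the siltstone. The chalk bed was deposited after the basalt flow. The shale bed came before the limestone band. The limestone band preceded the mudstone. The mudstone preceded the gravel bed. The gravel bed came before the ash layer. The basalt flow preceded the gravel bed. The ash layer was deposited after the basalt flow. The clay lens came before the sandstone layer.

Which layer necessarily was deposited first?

The siltstone has a chain of constraints placing it before every other layer, so the siltstone must be first.

the siltstone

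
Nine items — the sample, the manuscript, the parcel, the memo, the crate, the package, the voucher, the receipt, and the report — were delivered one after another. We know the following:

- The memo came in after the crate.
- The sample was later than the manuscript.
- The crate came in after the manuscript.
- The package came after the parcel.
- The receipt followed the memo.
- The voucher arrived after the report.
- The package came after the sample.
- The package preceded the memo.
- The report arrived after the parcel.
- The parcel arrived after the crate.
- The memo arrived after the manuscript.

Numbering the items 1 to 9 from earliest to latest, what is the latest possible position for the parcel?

4

The parcel must come before the memo, the package, the receipt, the report, and the voucher — 5 items forced after it.
Everything else can be placed before the parcel in some valid order, so the parcel can sit as late as position 9 − 5 = 4.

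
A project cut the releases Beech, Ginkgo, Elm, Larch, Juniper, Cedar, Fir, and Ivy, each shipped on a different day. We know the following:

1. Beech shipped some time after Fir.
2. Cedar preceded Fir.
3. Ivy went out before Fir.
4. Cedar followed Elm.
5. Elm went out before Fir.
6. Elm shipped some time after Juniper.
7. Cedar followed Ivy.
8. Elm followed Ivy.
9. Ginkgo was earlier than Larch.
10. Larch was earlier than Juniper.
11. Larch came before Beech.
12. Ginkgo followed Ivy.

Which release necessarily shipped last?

Beech

Every other release has a chain of constraints placing it before Beech, so Beech is last.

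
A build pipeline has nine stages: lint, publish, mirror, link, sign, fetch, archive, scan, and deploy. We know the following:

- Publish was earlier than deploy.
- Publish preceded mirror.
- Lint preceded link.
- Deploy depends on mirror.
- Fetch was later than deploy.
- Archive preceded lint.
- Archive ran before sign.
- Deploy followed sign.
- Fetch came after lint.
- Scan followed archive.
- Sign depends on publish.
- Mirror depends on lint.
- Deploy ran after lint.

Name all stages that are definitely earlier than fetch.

Directly stated before fetch: deploy and lint.
Archive reaches fetch via archive → lint → fetch.
Mirror reaches fetch via mirror → deploy → fetch.
Publish reaches fetch via publish → deploy → fetch.
Likewise sign reaches fetch by chaining the stated constraints.

archive, deploy, lint, mirror, publish, sign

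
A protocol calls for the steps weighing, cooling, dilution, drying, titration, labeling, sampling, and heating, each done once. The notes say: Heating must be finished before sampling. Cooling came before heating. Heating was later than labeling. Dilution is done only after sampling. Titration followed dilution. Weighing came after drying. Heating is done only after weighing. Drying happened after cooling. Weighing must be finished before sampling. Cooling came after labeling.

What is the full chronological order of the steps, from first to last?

The constraints fix every adjacent pair, so only one ordering works:
labeling → cooling → drying → weighing → heating → sampling → dilution → titration.

labeling, cooling, drying, weighing, heating, sampling, dilution, titration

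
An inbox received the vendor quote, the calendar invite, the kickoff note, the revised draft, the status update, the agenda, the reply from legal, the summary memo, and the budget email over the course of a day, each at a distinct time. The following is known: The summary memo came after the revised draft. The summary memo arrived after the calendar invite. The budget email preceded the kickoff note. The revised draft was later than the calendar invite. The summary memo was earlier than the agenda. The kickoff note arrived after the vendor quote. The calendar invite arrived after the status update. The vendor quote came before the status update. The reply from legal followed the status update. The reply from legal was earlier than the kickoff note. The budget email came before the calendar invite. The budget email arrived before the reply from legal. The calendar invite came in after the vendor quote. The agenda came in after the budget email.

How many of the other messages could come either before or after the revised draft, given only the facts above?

2

Forced before the revised draft: the budget email, the calendar invite, the status update, and the vendor quote; forced after the revised draft: the agenda and the summary memo.
That leaves the kickoff note and the reply from legal with no forced order relative to the revised draft — 2.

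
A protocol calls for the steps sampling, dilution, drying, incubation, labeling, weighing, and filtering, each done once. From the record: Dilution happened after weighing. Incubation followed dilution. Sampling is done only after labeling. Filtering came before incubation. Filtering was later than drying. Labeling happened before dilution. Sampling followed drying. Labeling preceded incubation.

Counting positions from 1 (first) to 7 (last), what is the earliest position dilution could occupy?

Labeling and weighing must both come before dilution — 2 forced predecessors.
Nothing else is forced ahead of dilution, so its earliest slot is position 2 + 1 = 3.

3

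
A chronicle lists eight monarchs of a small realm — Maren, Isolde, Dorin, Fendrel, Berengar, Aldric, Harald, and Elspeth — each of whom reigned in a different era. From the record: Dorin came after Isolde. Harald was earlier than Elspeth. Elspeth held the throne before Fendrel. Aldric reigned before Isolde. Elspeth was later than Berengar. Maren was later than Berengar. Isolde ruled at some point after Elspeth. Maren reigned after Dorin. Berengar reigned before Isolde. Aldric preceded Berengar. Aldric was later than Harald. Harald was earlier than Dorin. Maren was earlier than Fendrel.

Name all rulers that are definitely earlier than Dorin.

Directly stated before Dorin: Harald and Isolde.
Aldric reaches Dorin via Aldric → Isolde → Dorin.
Berengar reaches Dorin via Berengar → Isolde → Dorin.
Elspeth reaches Dorin via Elspeth → Isolde → Dorin.
No chain forces Fendrel (or any of the others) ahead of Dorin.

Aldric, Berengar, Elspeth, Harald, Isolde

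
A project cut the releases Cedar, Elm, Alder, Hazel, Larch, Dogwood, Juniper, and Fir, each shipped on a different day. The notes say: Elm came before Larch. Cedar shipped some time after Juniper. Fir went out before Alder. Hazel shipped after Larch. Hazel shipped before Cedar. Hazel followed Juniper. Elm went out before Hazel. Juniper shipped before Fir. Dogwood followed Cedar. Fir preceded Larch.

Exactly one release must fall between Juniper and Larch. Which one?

Tracing the constraints gives Juniper → Fir → Larch, so Fir sits after Juniper and before Larch.
No other release is forced both after Juniper and before Larch.

Fir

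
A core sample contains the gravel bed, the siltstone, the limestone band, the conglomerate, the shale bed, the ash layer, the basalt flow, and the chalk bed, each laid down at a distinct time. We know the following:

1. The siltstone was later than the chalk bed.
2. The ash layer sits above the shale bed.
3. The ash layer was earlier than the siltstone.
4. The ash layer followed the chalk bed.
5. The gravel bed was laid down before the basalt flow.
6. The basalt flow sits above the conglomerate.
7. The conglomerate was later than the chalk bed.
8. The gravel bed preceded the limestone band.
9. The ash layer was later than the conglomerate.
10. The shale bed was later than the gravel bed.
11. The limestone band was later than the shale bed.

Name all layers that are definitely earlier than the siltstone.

Directly stated before the siltstone: the ash layer and the chalk bed.
The conglomerate reaches the siltstone via the conglomerate → the ash layer → the siltstone.
The gravel bed reaches the siltstone via the gravel bed → the shale bed → the ash layer → the siltstone.
The shale bed reaches the siltstone via the shale bed → the ash layer → the siltstone.
No chain forces the limestone band (or any of the others) ahead of the siltstone.

the ash layer, the chalk bed, the conglomerate, the gravel bed, the shale bed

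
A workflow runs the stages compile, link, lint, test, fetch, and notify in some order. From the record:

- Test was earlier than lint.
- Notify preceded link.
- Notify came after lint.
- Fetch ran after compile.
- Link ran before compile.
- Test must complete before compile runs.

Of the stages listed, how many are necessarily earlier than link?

3

Directly stated before link: notify.
Lint reaches link via lint → notify → link.
Test reaches link via test → lint → notify → link.
No chain forces fetch (or any of the others) ahead of link.
That's lint, notify, and test — 3 in all.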